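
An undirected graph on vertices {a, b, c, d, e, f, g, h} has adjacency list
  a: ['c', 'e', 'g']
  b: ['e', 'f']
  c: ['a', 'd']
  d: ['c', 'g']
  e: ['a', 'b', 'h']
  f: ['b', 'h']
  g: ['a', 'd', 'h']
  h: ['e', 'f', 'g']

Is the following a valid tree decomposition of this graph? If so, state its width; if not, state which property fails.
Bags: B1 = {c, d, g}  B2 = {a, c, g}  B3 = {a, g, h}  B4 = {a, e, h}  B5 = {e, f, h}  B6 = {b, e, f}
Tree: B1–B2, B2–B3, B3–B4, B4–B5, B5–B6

Vertex coverage: the bags together contain {a, b, c, d, e, f, g, h}, the full vertex set. Edge coverage: each edge of G has both endpoints in at least one bag. Running intersection: for every vertex, the bags containing it form a connected subtree. All three properties hold, so this is a valid tree decomposition of width max|bag| − 1 = 2, and hence tw(G) ≤ 2.

Yes; width 2.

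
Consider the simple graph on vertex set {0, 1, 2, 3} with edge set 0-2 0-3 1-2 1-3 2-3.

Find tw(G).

2

A width-2 tree decomposition is:
Bags: B1 = {1, 2, 3}  B2 = {0, 2, 3}
Tree: B1–B2
Every bag has size at most 3, so the width is 3 − 1 = 2 and tw(G) ≤ 2. Conversely, {0, 2, 3} is a clique of size 3, and the vertices of any clique must share a bag in every tree decomposition; so some bag has ≥ 3 vertices and tw(G) ≥ 2. Combining the bounds, tw(G) = 2.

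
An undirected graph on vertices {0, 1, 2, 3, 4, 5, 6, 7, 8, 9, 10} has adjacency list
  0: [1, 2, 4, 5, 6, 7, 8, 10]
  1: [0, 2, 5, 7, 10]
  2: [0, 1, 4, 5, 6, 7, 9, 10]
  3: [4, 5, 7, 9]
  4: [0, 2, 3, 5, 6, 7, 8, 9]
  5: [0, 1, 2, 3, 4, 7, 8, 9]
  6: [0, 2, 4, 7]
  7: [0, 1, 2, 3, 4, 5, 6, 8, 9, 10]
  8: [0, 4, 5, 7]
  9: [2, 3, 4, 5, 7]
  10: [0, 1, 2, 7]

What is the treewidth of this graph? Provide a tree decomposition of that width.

Treewidth 4.
One optimal decomposition is:
Bags: B1 = {0, 1, 2, 5, 7}  B2 = {0, 2, 4, 5, 7}  B3 = {0, 4, 5, 7, 8}  B4 = {0, 2, 4, 6, 7}  B5 = {2, 4, 5, 7, 9}  B6 = {0, 1, 2, 7, 10}  B7 = {3, 4, 5, 7, 9}
Tree: B1–B2, B2–B3, B2–B4, B2–B5, B1–B6, B5–B7

The largest bag has 5 vertices, giving width 4; this decomposition certifies tw(G) ≤ 4. For the lower bound, the 5 vertices {0, 4, 5, 7, 8} are pairwise adjacent, and any tree decomposition puts a clique entirely inside one bag — forcing width ≥ 4. Hence tw(G) = 4 exactly.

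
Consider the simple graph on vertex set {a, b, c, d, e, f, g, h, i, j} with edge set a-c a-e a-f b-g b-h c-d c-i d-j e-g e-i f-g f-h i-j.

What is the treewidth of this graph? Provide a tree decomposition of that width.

Each bag holds 3 vertices, so the decomposition has width 2, which upper-bounds the treewidth. Since j–d–c–i–j is a cycle in G, G is not acyclic. Forests are exactly the graphs of treewidth ≤ 1, so tw(G) ≥ 2. Therefore the treewidth is 2.

Treewidth 2.
One optimal decomposition is:
Bags: B1 = {d, i, j}  B2 = {c, d, i}  B3 = {c, e, i}  B4 = {a, c, e}  B5 = {a, e, g}  B6 = {a, f, g}  B7 = {b, f, g}  B8 = {b, f, h}
Tree: B1–B2, B2–B3, B3–B4, B4–B5, B5–B6, B6–B7, B7–B8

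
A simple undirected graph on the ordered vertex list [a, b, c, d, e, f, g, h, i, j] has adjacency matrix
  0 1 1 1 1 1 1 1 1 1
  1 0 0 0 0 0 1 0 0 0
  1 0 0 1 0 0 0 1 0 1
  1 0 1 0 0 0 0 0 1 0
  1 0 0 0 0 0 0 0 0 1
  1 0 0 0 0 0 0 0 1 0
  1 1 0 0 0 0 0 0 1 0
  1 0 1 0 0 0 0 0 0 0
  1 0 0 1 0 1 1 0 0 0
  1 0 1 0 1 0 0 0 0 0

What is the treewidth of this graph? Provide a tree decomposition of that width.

Treewidth 2.
One optimal decomposition is:
Bags: B1 = {a, c, d}  B2 = {a, c, h}  B3 = {a, d, i}  B4 = {a, g, i}  B5 = {a, f, i}  B6 = {a, c, j}  B7 = {a, b, g}  B8 = {a, e, j}
Tree: B1–B2, B1–B3, B3–B4, B4–B5, B1–B6, B4–B7, B6–B8

Every bag has size at most 3, so the width is 3 − 1 = 2 and tw(G) ≤ 2. On the other hand G contains the 3-clique {a, c, h}. A clique must lie in a single bag of any decomposition, so no decomposition can have width below 2. Combining the bounds, tw(G) = 2.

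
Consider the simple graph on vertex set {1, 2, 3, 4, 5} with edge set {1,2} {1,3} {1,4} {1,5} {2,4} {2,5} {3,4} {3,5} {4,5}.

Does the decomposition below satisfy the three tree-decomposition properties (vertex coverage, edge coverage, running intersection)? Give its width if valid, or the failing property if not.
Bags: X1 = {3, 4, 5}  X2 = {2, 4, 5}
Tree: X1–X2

A tree decomposition must satisfy three properties: every vertex lies in some bag; for every edge, both endpoints lie together in some bag; and for every vertex, the bags containing it form a connected subtree. Here vertex 1 appears in no bag, so the decomposition is invalid.

No — vertex 1 appears in no bag.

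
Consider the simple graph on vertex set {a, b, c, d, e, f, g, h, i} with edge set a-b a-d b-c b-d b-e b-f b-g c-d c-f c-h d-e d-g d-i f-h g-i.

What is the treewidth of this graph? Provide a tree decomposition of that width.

Treewidth 2.
Bags: B1 = {b, c, d}  B2 = {b, c, f}  B3 = {a, b, d}  B4 = {c, f, h}  B5 = {b, d, g}  B6 = {b, d, e}  B7 = {d, g, i}
Tree: B1–B2, B1–B3, B2–B4, B3–B5, B3–B6, B5–B7

Each bag holds 3 vertices, so the decomposition has width 2, which upper-bounds the treewidth. On the other hand G contains the 3-clique {b, d, g}. A clique must lie in a single bag of any decomposition, so no decomposition can have width below 2. Therefore the treewidth is 2.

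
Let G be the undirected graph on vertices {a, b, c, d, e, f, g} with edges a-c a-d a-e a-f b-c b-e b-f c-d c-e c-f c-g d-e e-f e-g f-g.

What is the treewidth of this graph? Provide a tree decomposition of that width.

Treewidth 3.
One optimal decomposition is:
Bags: B1 = {c, e, f, g}  B2 = {a, c, e, f}  B3 = {b, c, e, f}  B4 = {a, c, d, e}
Tree: B1–B2, B1–B3, B2–B4

Every bag has size at most 4, so the width is 4 − 1 = 3 and tw(G) ≤ 3. Conversely, {a, c, d, e} is a clique of size 4, and the vertices of any clique must share a bag in every tree decomposition; so some bag has ≥ 4 vertices and tw(G) ≥ 3. Therefore the treewidth is 3.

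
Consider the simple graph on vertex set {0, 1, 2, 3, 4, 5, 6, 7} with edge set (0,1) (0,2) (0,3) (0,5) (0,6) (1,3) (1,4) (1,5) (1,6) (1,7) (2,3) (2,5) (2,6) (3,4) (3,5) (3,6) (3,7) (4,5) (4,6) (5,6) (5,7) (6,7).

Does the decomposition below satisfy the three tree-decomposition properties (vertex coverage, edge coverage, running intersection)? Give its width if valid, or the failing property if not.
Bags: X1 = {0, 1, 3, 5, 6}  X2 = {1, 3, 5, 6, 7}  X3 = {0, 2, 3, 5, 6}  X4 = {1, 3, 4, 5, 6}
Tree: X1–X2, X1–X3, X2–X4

Checking the three conditions: (i) the bags cover all of {0, 1, 2, 3, 4, 5, 6, 7}; (ii) for each edge, some bag contains both endpoints; (iii) the bags containing any fixed vertex form a subtree. All hold, so the decomposition is valid with width 5 − 1 = 4.

Yes; width 4.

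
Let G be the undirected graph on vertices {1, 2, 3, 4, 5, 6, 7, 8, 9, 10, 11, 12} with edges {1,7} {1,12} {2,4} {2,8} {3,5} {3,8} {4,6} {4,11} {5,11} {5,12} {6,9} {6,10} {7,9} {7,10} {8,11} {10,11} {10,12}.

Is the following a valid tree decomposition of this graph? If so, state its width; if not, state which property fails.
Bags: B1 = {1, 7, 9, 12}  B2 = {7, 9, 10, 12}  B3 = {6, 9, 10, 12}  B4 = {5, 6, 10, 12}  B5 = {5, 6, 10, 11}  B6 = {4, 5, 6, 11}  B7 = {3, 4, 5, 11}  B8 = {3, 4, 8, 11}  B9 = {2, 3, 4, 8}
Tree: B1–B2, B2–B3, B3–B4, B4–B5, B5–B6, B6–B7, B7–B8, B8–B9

Yes; width 3.

Every vertex of G appears in some bag (union = {1, 2, 3, 4, 5, 6, 7, 8, 9, 10, 11, 12}); every edge is covered by a bag; and for each vertex v the set of bags containing v is connected in the bag tree. The decomposition is therefore valid. The largest bag has 4 vertices, so the width is 3.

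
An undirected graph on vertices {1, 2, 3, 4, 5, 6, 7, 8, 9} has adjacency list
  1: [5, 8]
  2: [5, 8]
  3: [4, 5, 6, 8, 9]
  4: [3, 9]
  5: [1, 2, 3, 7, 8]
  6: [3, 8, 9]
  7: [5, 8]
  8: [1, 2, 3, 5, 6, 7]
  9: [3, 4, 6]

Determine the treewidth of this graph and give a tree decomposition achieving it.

The largest bag has 3 vertices, giving width 2; this decomposition certifies tw(G) ≤ 2. Conversely, {1, 5, 8} is a clique of size 3, and the vertices of any clique must share a bag in every tree decomposition; so some bag has ≥ 3 vertices and tw(G) ≥ 2. Combining the bounds, tw(G) = 2.

Treewidth 2.
One such decomposition:
Bags: B1 = {3, 6, 8}  B2 = {3, 5, 8}  B3 = {5, 7, 8}  B4 = {3, 6, 9}  B5 = {1, 5, 8}  B6 = {2, 5, 8}  B7 = {3, 4, 9}
Tree: B1–B2, B2–B3, B1–B4, B2–B5, B3–B6, B4–B7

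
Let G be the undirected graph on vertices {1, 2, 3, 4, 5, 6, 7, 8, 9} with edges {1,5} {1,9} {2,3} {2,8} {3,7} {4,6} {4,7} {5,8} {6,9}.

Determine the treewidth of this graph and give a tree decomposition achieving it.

The largest bag has 3 vertices, giving width 2; this decomposition certifies tw(G) ≤ 2. Since 1–9–6–4–7–3–2–8–5–1 is a cycle in G, G is not acyclic. Forests are exactly the graphs of treewidth ≤ 1, so tw(G) ≥ 2. The upper and lower bounds meet at 2, so that is the treewidth.

Treewidth 2.
One optimal decomposition is:
Bags: B1 = {1, 6, 9}  B2 = {1, 4, 6}  B3 = {1, 4, 7}  B4 = {1, 3, 7}  B5 = {1, 2, 3}  B6 = {1, 2, 8}  B7 = {1, 5, 8}
Tree: B1–B2, B2–B3, B3–B4, B4–B5, B5–B6, B6–B7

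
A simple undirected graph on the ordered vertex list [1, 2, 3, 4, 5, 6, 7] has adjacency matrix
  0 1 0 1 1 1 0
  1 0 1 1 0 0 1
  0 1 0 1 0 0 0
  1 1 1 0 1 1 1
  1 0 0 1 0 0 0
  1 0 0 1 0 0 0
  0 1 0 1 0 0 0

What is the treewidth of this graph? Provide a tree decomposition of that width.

Treewidth 2.
One optimal decomposition is:
Bags: B1 = {1, 2, 4}  B2 = {2, 4, 7}  B3 = {1, 4, 5}  B4 = {1, 4, 6}  B5 = {2, 3, 4}
Tree: B1–B2, B1–B3, B1–B4, B2–B5

Each bag holds 3 vertices, so the decomposition has width 2, which upper-bounds the treewidth. On the other hand G contains the 3-clique {1, 2, 4}. A clique must lie in a single bag of any decomposition, so no decomposition can have width below 2. Combining the bounds, tw(G) = 2.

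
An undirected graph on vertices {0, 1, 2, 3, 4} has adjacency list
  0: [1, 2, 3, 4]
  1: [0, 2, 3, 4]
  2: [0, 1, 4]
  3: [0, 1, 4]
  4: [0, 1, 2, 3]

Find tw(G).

3

A width-3 tree decomposition is:
Bags: B1 = {0, 1, 2, 4}  B2 = {0, 1, 3, 4}
Tree: B1–B2
Each bag holds 4 vertices, so the decomposition has width 3, which upper-bounds the treewidth. On the other hand G contains the 4-clique {0, 1, 2, 4}. A clique must lie in a single bag of any decomposition, so no decomposition can have width below 3. Hence tw(G) = 3 exactly.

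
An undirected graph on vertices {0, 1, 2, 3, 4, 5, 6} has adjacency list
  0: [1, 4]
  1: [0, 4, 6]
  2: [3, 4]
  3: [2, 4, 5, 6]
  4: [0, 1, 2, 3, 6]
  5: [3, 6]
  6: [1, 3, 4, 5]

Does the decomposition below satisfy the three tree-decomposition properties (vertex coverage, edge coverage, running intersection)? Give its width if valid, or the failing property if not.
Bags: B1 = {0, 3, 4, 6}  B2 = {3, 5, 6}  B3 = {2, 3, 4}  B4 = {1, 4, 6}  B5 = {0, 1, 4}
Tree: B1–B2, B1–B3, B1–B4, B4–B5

A tree decomposition must satisfy three properties: every vertex lies in some bag; for every edge, both endpoints lie together in some bag; and for every vertex, the bags containing it form a connected subtree. Here bags containing vertex 0 are not connected in the tree, so the decomposition is invalid.

No — bags containing vertex 0 are not connected in the tree.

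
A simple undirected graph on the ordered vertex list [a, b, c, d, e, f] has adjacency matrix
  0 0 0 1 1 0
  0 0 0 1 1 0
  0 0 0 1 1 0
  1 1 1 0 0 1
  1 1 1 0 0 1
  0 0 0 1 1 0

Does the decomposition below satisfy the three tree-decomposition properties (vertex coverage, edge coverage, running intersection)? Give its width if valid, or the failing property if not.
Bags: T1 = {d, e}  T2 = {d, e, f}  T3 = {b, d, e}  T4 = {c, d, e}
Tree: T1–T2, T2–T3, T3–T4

No — vertex a appears in no bag.

A tree decomposition must satisfy three properties: every vertex lies in some bag; for every edge, both endpoints lie together in some bag; and for every vertex, the bags containing it form a connected subtree. Here vertex a appears in no bag, so the decomposition is invalid.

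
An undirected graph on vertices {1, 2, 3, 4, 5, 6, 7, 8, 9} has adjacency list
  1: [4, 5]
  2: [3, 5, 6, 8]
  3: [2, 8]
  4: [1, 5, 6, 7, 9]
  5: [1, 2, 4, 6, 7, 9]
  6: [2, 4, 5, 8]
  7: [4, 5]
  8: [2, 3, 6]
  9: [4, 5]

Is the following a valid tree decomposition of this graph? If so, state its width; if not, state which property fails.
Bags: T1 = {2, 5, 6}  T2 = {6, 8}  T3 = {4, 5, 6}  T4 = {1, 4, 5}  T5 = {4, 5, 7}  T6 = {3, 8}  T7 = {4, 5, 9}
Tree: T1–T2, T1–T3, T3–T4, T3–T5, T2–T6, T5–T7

No — edge (2,8) lies in no bag.

A tree decomposition must satisfy three properties: every vertex lies in some bag; for every edge, both endpoints lie together in some bag; and for every vertex, the bags containing it form a connected subtree. Here edge (2,8) lies in no bag, so the decomposition is invalid.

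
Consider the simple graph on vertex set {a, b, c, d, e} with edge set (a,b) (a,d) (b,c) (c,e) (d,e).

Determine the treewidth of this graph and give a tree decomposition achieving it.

Treewidth 2.
Bags: B1 = {c, d, e}  B2 = {b, c, d}  B3 = {a, b, d}
Tree: B1–B2, B2–B3

Every bag has size at most 3, so the width is 3 − 1 = 2 and tw(G) ≤ 2. The edges d–e–c–b–a–d form a cycle, so G is not a tree and its treewidth is at least 2. Therefore the treewidth is 2.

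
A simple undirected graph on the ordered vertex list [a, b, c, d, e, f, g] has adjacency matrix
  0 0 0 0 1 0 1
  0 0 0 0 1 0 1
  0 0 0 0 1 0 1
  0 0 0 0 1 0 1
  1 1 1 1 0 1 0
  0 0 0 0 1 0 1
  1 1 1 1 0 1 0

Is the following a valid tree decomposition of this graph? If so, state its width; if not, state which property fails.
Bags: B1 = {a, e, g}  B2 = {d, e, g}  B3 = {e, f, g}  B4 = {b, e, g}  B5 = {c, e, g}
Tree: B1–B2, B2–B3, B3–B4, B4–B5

Vertex coverage: the bags together contain {a, b, c, d, e, f, g}, the full vertex set. Edge coverage: each edge of G has both endpoints in at least one bag. Running intersection: for every vertex, the bags containing it form a connected subtree. All three properties hold, so this is a valid tree decomposition of width max|bag| − 1 = 2, and hence tw(G) ≤ 2.

Yes; width 2.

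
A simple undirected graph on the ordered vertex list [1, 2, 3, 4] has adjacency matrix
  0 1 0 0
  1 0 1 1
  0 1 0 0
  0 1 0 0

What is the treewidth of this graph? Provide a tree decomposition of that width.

The largest bag has 2 vertices, giving width 1; this decomposition certifies tw(G) ≤ 1. Since G has at least one edge (e.g. 4–2), it is not an edgeless graph, so tw(G) ≥ 1. The upper and lower bounds meet at 1, so that is the treewidth.

Treewidth 1.
Bags: B1 = {2, 4}  B2 = {2, 3}  B3 = {1, 2}
Tree: B1–B2, B1–B3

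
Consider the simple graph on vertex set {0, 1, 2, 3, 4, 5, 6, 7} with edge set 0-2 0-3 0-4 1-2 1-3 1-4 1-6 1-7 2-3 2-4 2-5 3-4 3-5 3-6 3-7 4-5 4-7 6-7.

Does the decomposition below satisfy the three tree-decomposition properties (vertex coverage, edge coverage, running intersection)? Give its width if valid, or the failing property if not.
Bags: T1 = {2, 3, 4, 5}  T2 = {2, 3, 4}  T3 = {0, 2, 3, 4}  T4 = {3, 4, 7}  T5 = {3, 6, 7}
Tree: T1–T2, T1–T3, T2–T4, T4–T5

A tree decomposition must satisfy three properties: every vertex lies in some bag; for every edge, both endpoints lie together in some bag; and for every vertex, the bags containing it form a connected subtree. Here vertex 1 appears in no bag, so the decomposition is invalid.

No — vertex 1 appears in no bag.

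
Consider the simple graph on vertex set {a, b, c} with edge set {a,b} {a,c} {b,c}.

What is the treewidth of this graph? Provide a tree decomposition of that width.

A single bag containing all 3 vertices is trivially a valid decomposition of width 2. For the lower bound, the 3 vertices {a, b, c} are pairwise adjacent, and any tree decomposition puts a clique entirely inside one bag — forcing width ≥ 2. Combining the bounds, tw(G) = 2.

Treewidth 2.
Bags: B1 = {a, b, c}
Tree: (single bag)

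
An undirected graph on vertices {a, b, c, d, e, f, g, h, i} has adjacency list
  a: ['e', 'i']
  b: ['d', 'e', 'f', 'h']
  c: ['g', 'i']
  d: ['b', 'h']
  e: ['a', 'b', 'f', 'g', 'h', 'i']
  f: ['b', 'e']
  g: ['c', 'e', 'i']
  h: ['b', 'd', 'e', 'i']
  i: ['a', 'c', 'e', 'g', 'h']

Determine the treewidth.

A width-2 tree decomposition is:
Bags: B1 = {a, e, i}  B2 = {e, g, i}  B3 = {c, g, i}  B4 = {e, h, i}  B5 = {b, e, h}  B6 = {b, e, f}  B7 = {b, d, h}
Tree: B1–B2, B2–B3, B1–B4, B4–B5, B5–B6, B5–B7
The largest bag has 3 vertices, giving width 2; this decomposition certifies tw(G) ≤ 2. On the other hand G contains the 3-clique {b, d, h}. A clique must lie in a single bag of any decomposition, so no decomposition can have width below 2. Therefore the treewidth is 2.

2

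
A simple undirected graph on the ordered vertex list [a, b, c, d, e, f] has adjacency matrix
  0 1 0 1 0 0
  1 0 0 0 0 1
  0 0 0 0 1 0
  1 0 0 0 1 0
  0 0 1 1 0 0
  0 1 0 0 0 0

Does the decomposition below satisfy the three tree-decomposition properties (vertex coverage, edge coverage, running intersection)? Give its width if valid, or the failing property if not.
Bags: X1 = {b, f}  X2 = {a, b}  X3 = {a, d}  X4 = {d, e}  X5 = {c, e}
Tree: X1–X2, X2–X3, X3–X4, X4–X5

Vertex coverage: the bags together contain {a, b, c, d, e, f}, the full vertex set. Edge coverage: each edge of G has both endpoints in at least one bag. Running intersection: for every vertex, the bags containing it form a connected subtree. All three properties hold, so this is a valid tree decomposition of width max|bag| − 1 = 1, and hence tw(G) ≤ 1.

Yes; width 1.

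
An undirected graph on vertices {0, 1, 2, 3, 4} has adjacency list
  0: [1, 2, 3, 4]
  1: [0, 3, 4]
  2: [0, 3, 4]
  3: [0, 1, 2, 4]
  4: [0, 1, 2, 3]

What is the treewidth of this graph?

3

A width-3 tree decomposition is:
Bags: B1 = {0, 2, 3, 4}  B2 = {0, 1, 3, 4}
Tree: B1–B2
Every bag has size at most 4, so the width is 4 − 1 = 3 and tw(G) ≤ 3. Conversely, {0, 1, 3, 4} is a clique of size 4, and the vertices of any clique must share a bag in every tree decomposition; so some bag has ≥ 4 vertices and tw(G) ≥ 3. Hence tw(G) = 3 exactly.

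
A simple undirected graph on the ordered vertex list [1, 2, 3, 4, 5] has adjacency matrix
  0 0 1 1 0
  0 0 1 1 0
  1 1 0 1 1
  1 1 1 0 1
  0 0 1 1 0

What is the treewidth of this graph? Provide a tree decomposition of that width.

The largest bag has 3 vertices, giving width 2; this decomposition certifies tw(G) ≤ 2. For the lower bound, the 3 vertices {1, 3, 4} are pairwise adjacent, and any tree decomposition puts a clique entirely inside one bag — forcing width ≥ 2. Therefore the treewidth is 2.

Treewidth 2.
Bags: B1 = {1, 3, 4}  B2 = {2, 3, 4}  B3 = {3, 4, 5}
Tree: B1–B2, B2–B3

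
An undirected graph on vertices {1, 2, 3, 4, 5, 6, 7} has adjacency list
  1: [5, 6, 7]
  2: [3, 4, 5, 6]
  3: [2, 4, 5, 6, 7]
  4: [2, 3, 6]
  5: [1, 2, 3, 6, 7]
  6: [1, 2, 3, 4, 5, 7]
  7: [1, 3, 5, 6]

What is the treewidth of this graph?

3

A width-3 tree decomposition is:
Bags: B1 = {1, 5, 6, 7}  B2 = {3, 5, 6, 7}  B3 = {2, 3, 5, 6}  B4 = {2, 3, 4, 6}
Tree: B1–B2, B2–B3, B3–B4
Every bag has size at most 4, so the width is 4 − 1 = 3 and tw(G) ≤ 3. Conversely, {1, 5, 6, 7} is a clique of size 4, and the vertices of any clique must share a bag in every tree decomposition; so some bag has ≥ 4 vertices and tw(G) ≥ 3. Hence tw(G) = 3 exactly.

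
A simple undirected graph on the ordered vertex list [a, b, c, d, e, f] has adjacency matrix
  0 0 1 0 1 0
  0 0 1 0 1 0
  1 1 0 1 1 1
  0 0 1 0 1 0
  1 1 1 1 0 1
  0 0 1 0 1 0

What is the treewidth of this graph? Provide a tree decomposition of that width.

The largest bag has 3 vertices, giving width 2; this decomposition certifies tw(G) ≤ 2. On the other hand G contains the 3-clique {c, d, e}. A clique must lie in a single bag of any decomposition, so no decomposition can have width below 2. Therefore the treewidth is 2.

Treewidth 2.
Bags: B1 = {a, c, e}  B2 = {c, e, f}  B3 = {b, c, e}  B4 = {c, d, e}
Tree: B1–B2, B1–B3, B1–B4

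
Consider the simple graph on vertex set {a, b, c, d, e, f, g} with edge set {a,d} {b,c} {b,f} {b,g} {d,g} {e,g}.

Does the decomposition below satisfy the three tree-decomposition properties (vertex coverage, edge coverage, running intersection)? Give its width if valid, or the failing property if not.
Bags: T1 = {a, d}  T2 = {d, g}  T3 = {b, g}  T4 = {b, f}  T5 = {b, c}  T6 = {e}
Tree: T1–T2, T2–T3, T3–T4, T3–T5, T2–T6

A tree decomposition must satisfy three properties: every vertex lies in some bag; for every edge, both endpoints lie together in some bag; and for every vertex, the bags containing it form a connected subtree. Here edge (g,e) lies in no bag, so the decomposition is invalid.

No — edge (g,e) lies in no bag.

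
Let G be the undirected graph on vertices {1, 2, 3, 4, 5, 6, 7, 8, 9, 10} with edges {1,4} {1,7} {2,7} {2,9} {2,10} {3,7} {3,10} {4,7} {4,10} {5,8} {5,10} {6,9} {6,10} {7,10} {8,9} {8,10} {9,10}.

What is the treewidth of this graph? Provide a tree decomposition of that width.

Treewidth 2.
One such decomposition:
Bags: B1 = {2, 7, 10}  B2 = {2, 9, 10}  B3 = {8, 9, 10}  B4 = {5, 8, 10}  B5 = {4, 7, 10}  B6 = {6, 9, 10}  B7 = {3, 7, 10}  B8 = {1, 4, 7}
Tree: B1–B2, B2–B3, B3–B4, B1–B5, B3–B6, B1–B7, B5–B8

Every bag has size at most 3, so the width is 3 − 1 = 2 and tw(G) ≤ 2. On the other hand G contains the 3-clique {1, 4, 7}. A clique must lie in a single bag of any decomposition, so no decomposition can have width below 2. Therefore the treewidth is 2.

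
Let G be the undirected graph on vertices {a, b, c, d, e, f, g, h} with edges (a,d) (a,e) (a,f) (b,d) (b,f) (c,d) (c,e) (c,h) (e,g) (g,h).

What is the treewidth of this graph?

A width-2 tree decomposition is:
Bags: B1 = {b, d, f}  B2 = {a, d, f}  B3 = {a, c, d}  B4 = {a, c, e}  B5 = {c, e, h}  B6 = {e, g, h}
Tree: B1–B2, B2–B3, B3–B4, B4–B5, B5–B6
Every bag has size at most 3, so the width is 3 − 1 = 2 and tw(G) ≤ 2. Since b–f–a–d–b is a cycle in G, G is not acyclic. Forests are exactly the graphs of treewidth ≤ 1, so tw(G) ≥ 2. Combining the bounds, tw(G) = 2.

2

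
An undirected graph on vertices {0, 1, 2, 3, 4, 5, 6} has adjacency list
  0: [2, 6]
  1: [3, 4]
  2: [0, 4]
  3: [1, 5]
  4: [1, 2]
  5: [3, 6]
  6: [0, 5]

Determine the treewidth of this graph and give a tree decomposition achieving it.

Treewidth 2.
One optimal decomposition is:
Bags: B1 = {0, 2, 6}  B2 = {2, 5, 6}  B3 = {2, 3, 5}  B4 = {1, 2, 3}  B5 = {1, 2, 4}
Tree: B1–B2, B2–B3, B3–B4, B4–B5

Each bag holds 3 vertices, so the decomposition has width 2, which upper-bounds the treewidth. For the lower bound, G contains the cycle 2–0–6–5–3–1–4–2, so G is not a forest; only forests have treewidth ≤ 1, hence tw(G) ≥ 2. Combining the bounds, tw(G) = 2.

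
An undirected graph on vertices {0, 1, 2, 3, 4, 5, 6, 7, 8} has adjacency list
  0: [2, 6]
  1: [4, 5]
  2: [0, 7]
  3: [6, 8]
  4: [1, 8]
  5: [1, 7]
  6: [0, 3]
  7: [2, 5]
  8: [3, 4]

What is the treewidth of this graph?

2

A width-2 tree decomposition is:
Bags: B1 = {0, 2, 6}  B2 = {2, 3, 6}  B3 = {2, 3, 8}  B4 = {2, 4, 8}  B5 = {1, 2, 4}  B6 = {1, 2, 5}  B7 = {2, 5, 7}
Tree: B1–B2, B2–B3, B3–B4, B4–B5, B5–B6, B6–B7
Every bag has size at most 3, so the width is 3 − 1 = 2 and tw(G) ≤ 2. Since 2–0–6–3–8–4–1–5–7–2 is a cycle in G, G is not acyclic. Forests are exactly the graphs of treewidth ≤ 1, so tw(G) ≥ 2. Combining the bounds, tw(G) = 2.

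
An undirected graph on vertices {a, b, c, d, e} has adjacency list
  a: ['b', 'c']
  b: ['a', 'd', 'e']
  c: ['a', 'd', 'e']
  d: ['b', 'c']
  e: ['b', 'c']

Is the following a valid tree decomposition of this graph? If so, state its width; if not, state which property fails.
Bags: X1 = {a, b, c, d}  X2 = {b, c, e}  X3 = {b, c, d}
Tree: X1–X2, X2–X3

No — bags containing vertex d are not connected in the tree.

A tree decomposition must satisfy three properties: every vertex lies in some bag; for every edge, both endpoints lie together in some bag; and for every vertex, the bags containing it form a connected subtree. Here bags containing vertex d are not connected in the tree, so the decomposition is invalid.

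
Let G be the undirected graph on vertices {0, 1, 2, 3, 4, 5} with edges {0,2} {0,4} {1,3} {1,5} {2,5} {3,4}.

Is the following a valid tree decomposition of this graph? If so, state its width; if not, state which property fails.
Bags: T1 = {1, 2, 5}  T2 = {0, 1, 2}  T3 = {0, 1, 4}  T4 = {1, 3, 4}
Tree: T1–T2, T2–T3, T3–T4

Yes; width 2.

Vertex coverage: the bags together contain {0, 1, 2, 3, 4, 5}, the full vertex set. Edge coverage: each edge of G has both endpoints in at least one bag. Running intersection: for every vertex, the bags containing it form a connected subtree. All three properties hold, so this is a valid tree decomposition of width max|bag| − 1 = 2, and hence tw(G) ≤ 2.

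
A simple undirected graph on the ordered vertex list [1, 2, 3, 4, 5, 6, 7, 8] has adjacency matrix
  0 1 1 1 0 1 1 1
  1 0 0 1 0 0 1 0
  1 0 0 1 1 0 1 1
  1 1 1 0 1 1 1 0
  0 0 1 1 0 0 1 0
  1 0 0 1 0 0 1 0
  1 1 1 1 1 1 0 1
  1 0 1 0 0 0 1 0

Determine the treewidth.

3

A width-3 tree decomposition is:
Bags: B1 = {1, 3, 7, 8}  B2 = {1, 3, 4, 7}  B3 = {3, 4, 5, 7}  B4 = {1, 2, 4, 7}  B5 = {1, 4, 6, 7}
Tree: B1–B2, B2–B3, B2–B4, B4–B5
Every bag has size at most 4, so the width is 4 − 1 = 3 and tw(G) ≤ 3. Conversely, {1, 3, 7, 8} is a clique of size 4, and the vertices of any clique must share a bag in every tree decomposition; so some bag has ≥ 4 vertices and tw(G) ≥ 3. The upper and lower bounds meet at 3, so that is the treewidth.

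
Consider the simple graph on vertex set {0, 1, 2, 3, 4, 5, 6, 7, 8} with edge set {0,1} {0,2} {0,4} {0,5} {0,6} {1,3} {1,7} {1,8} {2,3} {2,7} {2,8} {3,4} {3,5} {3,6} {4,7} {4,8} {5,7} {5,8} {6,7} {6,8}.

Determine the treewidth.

A width-4 tree decomposition is:
Bags: B1 = {0, 3, 6, 7, 8}  B2 = {0, 2, 3, 7, 8}  B3 = {0, 1, 3, 7, 8}  B4 = {0, 3, 5, 7, 8}  B5 = {0, 3, 4, 7, 8}
Tree: B1–B2, B2–B3, B3–B4, B4–B5
Every bag has size at most 5, so the width is 5 − 1 = 4 and tw(G) ≤ 4. For the lower bound: the 5 vertex sets {6,8}, {0,2}, {1,3}, {7}, {5} are disjoint, each induces a connected subgraph, and every pair is joined by at least one edge of G. Contracting each set to a single vertex therefore yields K_{5} as a minor, and since treewidth is minor-monotone, tw(G) ≥ tw(K_{5}) = 4. Combining the bounds, tw(G) = 4.

4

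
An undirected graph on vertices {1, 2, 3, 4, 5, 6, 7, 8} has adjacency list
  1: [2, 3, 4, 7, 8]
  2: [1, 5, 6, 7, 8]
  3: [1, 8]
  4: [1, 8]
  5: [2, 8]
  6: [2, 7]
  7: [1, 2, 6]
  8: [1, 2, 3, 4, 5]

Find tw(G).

A width-2 tree decomposition is:
Bags: B1 = {1, 2, 7}  B2 = {1, 2, 8}  B3 = {1, 3, 8}  B4 = {1, 4, 8}  B5 = {2, 6, 7}  B6 = {2, 5, 8}
Tree: B1–B2, B2–B3, B2–B4, B1–B5, B2–B6
The largest bag has 3 vertices, giving width 2; this decomposition certifies tw(G) ≤ 2. Conversely, {1, 2, 8} is a clique of size 3, and the vertices of any clique must share a bag in every tree decomposition; so some bag has ≥ 3 vertices and tw(G) ≥ 2. Hence tw(G) = 2 exactly.

2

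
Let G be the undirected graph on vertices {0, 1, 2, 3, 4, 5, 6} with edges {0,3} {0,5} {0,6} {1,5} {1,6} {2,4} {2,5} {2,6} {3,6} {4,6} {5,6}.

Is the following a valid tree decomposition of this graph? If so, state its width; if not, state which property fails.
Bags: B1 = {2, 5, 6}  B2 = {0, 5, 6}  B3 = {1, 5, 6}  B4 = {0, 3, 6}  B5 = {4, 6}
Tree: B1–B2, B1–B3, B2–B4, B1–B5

A tree decomposition must satisfy three properties: every vertex lies in some bag; for every edge, both endpoints lie together in some bag; and for every vertex, the bags containing it form a connected subtree. Here edge (2,4) lies in no bag, so the decomposition is invalid.

No — edge (2,4) lies in no bag.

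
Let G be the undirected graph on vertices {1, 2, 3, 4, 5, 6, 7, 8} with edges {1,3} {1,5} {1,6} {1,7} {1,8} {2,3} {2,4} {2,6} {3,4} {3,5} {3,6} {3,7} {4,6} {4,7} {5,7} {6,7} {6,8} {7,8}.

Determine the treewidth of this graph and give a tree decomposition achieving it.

Treewidth 3.
One optimal decomposition is:
Bags: B1 = {1, 6, 7, 8}  B2 = {1, 3, 6, 7}  B3 = {3, 4, 6, 7}  B4 = {2, 3, 4, 6}  B5 = {1, 3, 5, 7}
Tree: B1–B2, B2–B3, B3–B4, B2–B5

Every bag has size at most 4, so the width is 4 − 1 = 3 and tw(G) ≤ 3. Conversely, {1, 6, 7, 8} is a clique of size 4, and the vertices of any clique must share a bag in every tree decomposition; so some bag has ≥ 4 vertices and tw(G) ≥ 3. Therefore the treewidth is 3.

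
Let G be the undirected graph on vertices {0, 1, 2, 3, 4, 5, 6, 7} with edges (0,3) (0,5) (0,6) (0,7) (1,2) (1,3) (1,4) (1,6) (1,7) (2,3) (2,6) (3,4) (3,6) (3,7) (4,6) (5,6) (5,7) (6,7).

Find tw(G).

A width-3 tree decomposition is:
Bags: B1 = {1, 3, 6, 7}  B2 = {1, 3, 4, 6}  B3 = {1, 2, 3, 6}  B4 = {0, 3, 6, 7}  B5 = {0, 5, 6, 7}
Tree: B1–B2, B1–B3, B1–B4, B4–B5
Each bag holds 4 vertices, so the decomposition has width 3, which upper-bounds the treewidth. Conversely, {0, 3, 6, 7} is a clique of size 4, and the vertices of any clique must share a bag in every tree decomposition; so some bag has ≥ 4 vertices and tw(G) ≥ 3. Combining the bounds, tw(G) = 3.

3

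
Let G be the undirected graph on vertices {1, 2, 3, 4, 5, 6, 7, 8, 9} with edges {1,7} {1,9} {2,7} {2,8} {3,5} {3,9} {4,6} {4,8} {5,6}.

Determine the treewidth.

A width-2 tree decomposition is:
Bags: B1 = {4, 5, 6}  B2 = {3, 4, 5}  B3 = {3, 4, 9}  B4 = {1, 4, 9}  B5 = {1, 4, 7}  B6 = {2, 4, 7}  B7 = {2, 4, 8}
Tree: B1–B2, B2–B3, B3–B4, B4–B5, B5–B6, B6–B7
Every bag has size at most 3, so the width is 3 − 1 = 2 and tw(G) ≤ 2. For the lower bound, G contains the cycle 4–6–5–3–9–1–7–2–8–4, so G is not a forest; only forests have treewidth ≤ 1, hence tw(G) ≥ 2. The upper and lower bounds meet at 2, so that is the treewidth.

2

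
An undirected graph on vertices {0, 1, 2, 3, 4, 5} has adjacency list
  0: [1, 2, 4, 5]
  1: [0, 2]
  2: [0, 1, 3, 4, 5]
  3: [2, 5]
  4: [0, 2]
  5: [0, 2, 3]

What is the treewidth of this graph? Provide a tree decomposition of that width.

Each bag holds 3 vertices, so the decomposition has width 2, which upper-bounds the treewidth. On the other hand G contains the 3-clique {0, 1, 2}. A clique must lie in a single bag of any decomposition, so no decomposition can have width below 2. The upper and lower bounds meet at 2, so that is the treewidth.

Treewidth 2.
One such decomposition:
Bags: B1 = {0, 2, 5}  B2 = {0, 2, 4}  B3 = {2, 3, 5}  B4 = {0, 1, 2}
Tree: B1–B2, B1–B3, B2–B4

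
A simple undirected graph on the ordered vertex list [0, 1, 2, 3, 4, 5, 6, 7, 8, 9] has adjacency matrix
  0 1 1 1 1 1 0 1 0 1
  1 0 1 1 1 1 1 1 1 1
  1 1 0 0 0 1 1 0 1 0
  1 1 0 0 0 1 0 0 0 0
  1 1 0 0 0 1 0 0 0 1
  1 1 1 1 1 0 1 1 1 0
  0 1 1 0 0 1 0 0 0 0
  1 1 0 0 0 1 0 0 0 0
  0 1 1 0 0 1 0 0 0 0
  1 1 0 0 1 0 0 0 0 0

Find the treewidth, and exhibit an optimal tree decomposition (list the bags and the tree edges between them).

Treewidth 3.
One such decomposition:
Bags: B1 = {0, 1, 4, 5}  B2 = {0, 1, 2, 5}  B3 = {1, 2, 5, 6}  B4 = {0, 1, 5, 7}  B5 = {0, 1, 4, 9}  B6 = {1, 2, 5, 8}  B7 = {0, 1, 3, 5}
Tree: B1–B2, B2–B3, B2–B4, B1–B5, B3–B6, B1–B7

Each bag holds 4 vertices, so the decomposition has width 3, which upper-bounds the treewidth. Conversely, {0, 1, 4, 9} is a clique of size 4, and the vertices of any clique must share a bag in every tree decomposition; so some bag has ≥ 4 vertices and tw(G) ≥ 3. Hence tw(G) = 3 exactly.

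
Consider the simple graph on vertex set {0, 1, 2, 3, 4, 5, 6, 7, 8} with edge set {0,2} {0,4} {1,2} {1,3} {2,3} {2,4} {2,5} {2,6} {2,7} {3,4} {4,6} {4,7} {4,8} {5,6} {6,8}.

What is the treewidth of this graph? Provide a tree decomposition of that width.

The largest bag has 3 vertices, giving width 2; this decomposition certifies tw(G) ≤ 2. Conversely, {4, 6, 8} is a clique of size 3, and the vertices of any clique must share a bag in every tree decomposition; so some bag has ≥ 3 vertices and tw(G) ≥ 2. Therefore the treewidth is 2.

Treewidth 2.
Bags: B1 = {2, 4, 6}  B2 = {2, 4, 7}  B3 = {2, 3, 4}  B4 = {0, 2, 4}  B5 = {1, 2, 3}  B6 = {2, 5, 6}  B7 = {4, 6, 8}
Tree: B1–B2, B1–B3, B1–B4, B3–B5, B1–B6, B1–B7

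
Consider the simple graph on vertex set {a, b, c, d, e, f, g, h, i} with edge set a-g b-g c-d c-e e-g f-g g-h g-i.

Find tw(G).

1

A width-1 tree decomposition is:
Bags: B1 = {g, i}  B2 = {a, g}  B3 = {f, g}  B4 = {e, g}  B5 = {c, e}  B6 = {g, h}  B7 = {b, g}  B8 = {c, d}
Tree: B1–B2, B2–B3, B1–B4, B4–B5, B3–B6, B3–B7, B5–B8
Every bag has size at most 2, so the width is 2 − 1 = 1 and tw(G) ≤ 1. Any graph with an edge has treewidth ≥ 1, and G has the edge g–i. Hence tw(G) = 1 exactly.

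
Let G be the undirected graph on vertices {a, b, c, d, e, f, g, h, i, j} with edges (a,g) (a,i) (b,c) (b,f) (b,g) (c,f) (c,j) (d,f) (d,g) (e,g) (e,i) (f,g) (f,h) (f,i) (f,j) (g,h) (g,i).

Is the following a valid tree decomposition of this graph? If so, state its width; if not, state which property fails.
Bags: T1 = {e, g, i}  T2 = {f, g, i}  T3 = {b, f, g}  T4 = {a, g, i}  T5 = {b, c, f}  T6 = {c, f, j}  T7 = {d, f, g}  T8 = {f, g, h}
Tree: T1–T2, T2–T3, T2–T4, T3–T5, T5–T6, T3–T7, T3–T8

Yes; width 2.

Every vertex of G appears in some bag (union = {a, b, c, d, e, f, g, h, i, j}); every edge is covered by a bag; and for each vertex v the set of bags containing v is connected in the bag tree. The decomposition is therefore valid. The largest bag has 3 vertices, so the width is 2.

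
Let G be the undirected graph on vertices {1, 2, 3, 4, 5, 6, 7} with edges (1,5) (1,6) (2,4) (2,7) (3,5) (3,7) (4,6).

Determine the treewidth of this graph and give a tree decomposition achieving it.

The largest bag has 3 vertices, giving width 2; this decomposition certifies tw(G) ≤ 2. The edges 5–1–6–4–2–7–3–5 form a cycle, so G is not a tree and its treewidth is at least 2. The upper and lower bounds meet at 2, so that is the treewidth.

Treewidth 2.
One such decomposition:
Bags: B1 = {1, 5, 6}  B2 = {4, 5, 6}  B3 = {2, 4, 5}  B4 = {2, 5, 7}  B5 = {3, 5, 7}
Tree: B1–B2, B2–B3, B3–B4, B4–B5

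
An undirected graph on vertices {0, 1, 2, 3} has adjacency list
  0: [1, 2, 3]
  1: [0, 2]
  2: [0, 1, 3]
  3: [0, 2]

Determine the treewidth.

2

A width-2 tree decomposition is:
Bags: B1 = {0, 2, 3}  B2 = {0, 1, 2}
Tree: B1–B2
Each bag holds 3 vertices, so the decomposition has width 2, which upper-bounds the treewidth. For the lower bound, the 3 vertices {0, 1, 2} are pairwise adjacent, and any tree decomposition puts a clique entirely inside one bag — forcing width ≥ 2. Therefore the treewidth is 2.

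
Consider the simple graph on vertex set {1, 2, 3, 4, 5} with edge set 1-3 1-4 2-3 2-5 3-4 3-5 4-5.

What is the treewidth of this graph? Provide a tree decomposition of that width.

Each bag holds 3 vertices, so the decomposition has width 2, which upper-bounds the treewidth. Conversely, {2, 3, 5} is a clique of size 3, and the vertices of any clique must share a bag in every tree decomposition; so some bag has ≥ 3 vertices and tw(G) ≥ 2. The upper and lower bounds meet at 2, so that is the treewidth.

Treewidth 2.
One optimal decomposition is:
Bags: B1 = {3, 4, 5}  B2 = {2, 3, 5}  B3 = {1, 3, 4}
Tree: B1–B2, B1–B3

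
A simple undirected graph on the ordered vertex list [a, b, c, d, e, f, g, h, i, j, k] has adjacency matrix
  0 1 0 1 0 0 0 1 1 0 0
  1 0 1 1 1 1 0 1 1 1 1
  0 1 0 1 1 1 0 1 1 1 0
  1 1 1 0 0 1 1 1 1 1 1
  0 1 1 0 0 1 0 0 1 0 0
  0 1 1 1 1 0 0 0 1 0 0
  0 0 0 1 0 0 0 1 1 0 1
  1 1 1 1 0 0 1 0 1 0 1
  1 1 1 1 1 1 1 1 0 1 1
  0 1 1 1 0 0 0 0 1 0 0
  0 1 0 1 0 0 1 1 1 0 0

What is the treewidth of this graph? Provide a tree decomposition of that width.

Every bag has size at most 5, so the width is 5 − 1 = 4 and tw(G) ≤ 4. Conversely, {d, g, h, i, k} is a clique of size 5, and the vertices of any clique must share a bag in every tree decomposition; so some bag has ≥ 5 vertices and tw(G) ≥ 4. Combining the bounds, tw(G) = 4.

Treewidth 4.
One such decomposition:
Bags: B1 = {b, c, d, h, i}  B2 = {b, c, d, f, i}  B3 = {b, c, e, f, i}  B4 = {b, d, h, i, k}  B5 = {b, c, d, i, j}  B6 = {d, g, h, i, k}  B7 = {a, b, d, h, i}
Tree: B1–B2, B2–B3, B1–B4, B2–B5, B4–B6, B1–B7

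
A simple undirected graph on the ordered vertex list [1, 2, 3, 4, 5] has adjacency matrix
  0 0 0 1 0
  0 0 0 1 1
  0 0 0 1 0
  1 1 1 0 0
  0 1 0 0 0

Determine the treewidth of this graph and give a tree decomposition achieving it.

The largest bag has 2 vertices, giving width 1; this decomposition certifies tw(G) ≤ 1. Any graph with an edge has treewidth ≥ 1, and G has the edge 4–2. Combining the bounds, tw(G) = 1.

Treewidth 1.
One such decomposition:
Bags: B1 = {2, 4}  B2 = {2, 5}  B3 = {3, 4}  B4 = {1, 4}
Tree: B1–B2, B1–B3, B3–B4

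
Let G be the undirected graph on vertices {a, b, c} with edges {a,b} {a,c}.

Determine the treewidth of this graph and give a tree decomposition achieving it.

Each bag holds 2 vertices, so the decomposition has width 1, which upper-bounds the treewidth. Any graph with an edge has treewidth ≥ 1, and G has the edge c–a. Hence tw(G) = 1 exactly.

Treewidth 1.
One optimal decomposition is:
Bags: B1 = {a, c}  B2 = {a, b}
Tree: B1–B2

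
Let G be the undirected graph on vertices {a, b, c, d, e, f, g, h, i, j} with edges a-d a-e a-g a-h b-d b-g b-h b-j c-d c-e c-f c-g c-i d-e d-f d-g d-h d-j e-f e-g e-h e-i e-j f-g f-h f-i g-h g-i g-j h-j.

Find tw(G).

4

A width-4 tree decomposition is:
Bags: B1 = {d, e, g, h, j}  B2 = {d, e, f, g, h}  B3 = {a, d, e, g, h}  B4 = {b, d, g, h, j}  B5 = {c, d, e, f, g}  B6 = {c, e, f, g, i}
Tree: B1–B2, B1–B3, B1–B4, B2–B5, B5–B6
Each bag holds 5 vertices, so the decomposition has width 4, which upper-bounds the treewidth. Conversely, {d, e, g, h, j} is a clique of size 5, and the vertices of any clique must share a bag in every tree decomposition; so some bag has ≥ 5 vertices and tw(G) ≥ 4. Hence tw(G) = 4 exactly.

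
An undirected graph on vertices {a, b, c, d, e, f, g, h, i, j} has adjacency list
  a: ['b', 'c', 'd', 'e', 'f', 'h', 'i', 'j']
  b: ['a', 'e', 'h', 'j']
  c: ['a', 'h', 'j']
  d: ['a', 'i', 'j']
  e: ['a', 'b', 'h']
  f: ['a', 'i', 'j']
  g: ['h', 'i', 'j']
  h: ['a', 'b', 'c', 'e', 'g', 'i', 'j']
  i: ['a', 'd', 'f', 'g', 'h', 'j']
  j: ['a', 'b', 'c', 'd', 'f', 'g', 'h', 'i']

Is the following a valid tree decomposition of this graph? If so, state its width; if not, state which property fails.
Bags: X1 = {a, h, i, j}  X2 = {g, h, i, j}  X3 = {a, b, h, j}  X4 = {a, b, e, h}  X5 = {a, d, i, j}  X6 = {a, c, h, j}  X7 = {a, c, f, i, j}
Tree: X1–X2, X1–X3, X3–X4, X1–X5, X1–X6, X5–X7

A tree decomposition must satisfy three properties: every vertex lies in some bag; for every edge, both endpoints lie together in some bag; and for every vertex, the bags containing it form a connected subtree. Here bags containing vertex c are not connected in the tree, so the decomposition is invalid.

No — bags containing vertex c are not connected in the tree.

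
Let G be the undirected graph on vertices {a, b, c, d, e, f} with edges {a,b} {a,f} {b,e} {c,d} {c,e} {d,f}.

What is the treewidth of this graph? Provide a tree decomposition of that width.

Treewidth 2.
Bags: B1 = {c, d, f}  B2 = {c, e, f}  B3 = {b, e, f}  B4 = {a, b, f}
Tree: B1–B2, B2–B3, B3–B4

Every bag has size at most 3, so the width is 3 − 1 = 2 and tw(G) ≤ 2. The edges f–d–c–e–b–a–f form a cycle, so G is not a tree and its treewidth is at least 2. Hence tw(G) = 2 exactly.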